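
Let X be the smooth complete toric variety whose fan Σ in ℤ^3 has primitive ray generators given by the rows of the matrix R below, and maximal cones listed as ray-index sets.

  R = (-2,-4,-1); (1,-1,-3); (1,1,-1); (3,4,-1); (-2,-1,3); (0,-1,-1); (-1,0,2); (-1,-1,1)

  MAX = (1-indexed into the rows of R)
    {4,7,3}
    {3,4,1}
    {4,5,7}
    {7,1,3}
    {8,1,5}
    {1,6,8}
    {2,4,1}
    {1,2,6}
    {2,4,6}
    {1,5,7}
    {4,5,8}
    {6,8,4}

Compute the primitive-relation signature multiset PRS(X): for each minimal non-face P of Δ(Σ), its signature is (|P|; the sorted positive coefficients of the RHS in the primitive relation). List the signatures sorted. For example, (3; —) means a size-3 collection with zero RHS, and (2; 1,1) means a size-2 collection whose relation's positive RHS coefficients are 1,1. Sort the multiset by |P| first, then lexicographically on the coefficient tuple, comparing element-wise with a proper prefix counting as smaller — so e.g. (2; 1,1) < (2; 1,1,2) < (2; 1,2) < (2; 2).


|primitive collections| = 14. Relations:

  P = {3,8}:  v_{3} + v_{8} = 0  ⇒ sig = (2; —)
  P = {2,7}:  v_{2} + v_{7} = v_{6}  ⇒ sig = (2; 1)
  P = {3,5}:  v_{3} + v_{5} = v_{7}  ⇒ sig = (2; 1)
  P = {6,7}:  v_{6} + v_{7} = v_{8}  ⇒ sig = (2; 1)
  P = {7,8}:  v_{7} + v_{8} = v_{5}  ⇒ sig = (2; 1)
  P = {2,5}:  v_{2} + v_{5} = v_{6} + v_{8}  ⇒ sig = (2; 1,1)
  P = {3,6}:  v_{3} + v_{6} = v_{1} + v_{4}  ⇒ sig = (2; 1,1)
  P = {2,8}:  v_{2} + v_{8} = 2·v_{6}  ⇒ sig = (2; 2)
  P = {5,6}:  v_{5} + v_{6} = 2·v_{8}  ⇒ sig = (2; 2)
  P = {2,3}:  v_{2} + v_{3} = 2·v_{1} + 2·v_{4}  ⇒ sig = (2; 2,2)
  P = {1,4,7}:  v_{1} + v_{4} + v_{7} = 0  ⇒ sig = (3; —)
  P = {1,4,5}:  v_{1} + v_{4} + v_{5} = v_{8}  ⇒ sig = (3; 1)
  P = {1,4,6}:  v_{1} + v_{4} + v_{6} = v_{2}  ⇒ sig = (3; 1)
  P = {1,4,8}:  v_{1} + v_{4} + v_{8} = v_{6}  ⇒ sig = (3; 1)

so the primitive-relation signature multiset is
    |P|=2: 10 collections, coeffs (), (1), (1), (1), (1), (1,1), (1,1), (2), (2), (2,2)
    |P|=3: 4 collections, coeffs (), (1), (1), (1)


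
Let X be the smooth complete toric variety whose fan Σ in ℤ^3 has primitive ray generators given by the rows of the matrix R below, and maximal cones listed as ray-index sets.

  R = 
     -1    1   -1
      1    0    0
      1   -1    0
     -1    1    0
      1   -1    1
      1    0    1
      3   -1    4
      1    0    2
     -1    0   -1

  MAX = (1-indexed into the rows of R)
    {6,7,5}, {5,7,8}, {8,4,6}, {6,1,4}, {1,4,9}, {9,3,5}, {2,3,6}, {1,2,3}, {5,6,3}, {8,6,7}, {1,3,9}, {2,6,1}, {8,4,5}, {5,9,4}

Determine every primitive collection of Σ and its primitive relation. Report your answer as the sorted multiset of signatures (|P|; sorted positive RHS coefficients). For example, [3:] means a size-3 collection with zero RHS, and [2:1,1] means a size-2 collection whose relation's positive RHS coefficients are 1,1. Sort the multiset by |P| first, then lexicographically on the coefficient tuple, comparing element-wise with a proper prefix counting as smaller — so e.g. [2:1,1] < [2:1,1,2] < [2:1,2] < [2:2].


Primitive collections (18):

  P={1,5}:  v_{1} + v_{5} = 0 — sig = [2:]
  P={3,4}:  v_{3} + v_{4} = 0 — sig = [2:]
  P={6,9}:  v_{6} + v_{9} = 0 — sig = [2:]
  P={1,7}:  v_{1} + v_{7} = v_{6} + v_{8} — sig = [2:1,1]
  P={1,8}:  v_{1} + v_{8} = v_{4} + v_{6} — sig = [2:1,1]
  P={2,4}:  v_{2} + v_{4} = v_{1} + v_{6} — sig = [2:1,1]
  P={2,5}:  v_{2} + v_{5} = v_{3} + v_{6} — sig = [2:1,1]
  P={2,9}:  v_{2} + v_{9} = v_{1} + v_{3} — sig = [2:1,1]
  P={3,8}:  v_{3} + v_{8} = v_{5} + v_{6} — sig = [2:1,1]
  P={7,9}:  v_{7} + v_{9} = v_{5} + v_{8} — sig = [2:1,1]
  P={8,9}:  v_{8} + v_{9} = v_{4} + v_{5} — sig = [2:1,1]
  P={2,7}:  v_{2} + v_{7} = v_{5} + 3·v_{6} — sig = [2:1,3]
  P={2,8}:  v_{2} + v_{8} = 2·v_{6} — sig = [2:2]
  P={4,7}:  v_{4} + v_{7} = 2·v_{8} — sig = [2:2]
  P={3,7}:  v_{3} + v_{7} = 2·v_{5} + 2·v_{6} — sig = [2:2,2]
  P={1,3,6}:  v_{1} + v_{3} + v_{6} = v_{2} — sig = [3:1]
  P={4,5,6}:  v_{4} + v_{5} + v_{6} = v_{8} — sig = [3:1]
  P={5,6,8}:  v_{5} + v_{6} + v_{8} = v_{7} — sig = [3:1]

Signatures (|P|; sorted positive RHS coefficients), sorted:
{ [2:] ×3,  [2:1,1] ×8,  [2:1,3],  [2:2] ×2,  [2:2,2],  [3:1] ×3 }


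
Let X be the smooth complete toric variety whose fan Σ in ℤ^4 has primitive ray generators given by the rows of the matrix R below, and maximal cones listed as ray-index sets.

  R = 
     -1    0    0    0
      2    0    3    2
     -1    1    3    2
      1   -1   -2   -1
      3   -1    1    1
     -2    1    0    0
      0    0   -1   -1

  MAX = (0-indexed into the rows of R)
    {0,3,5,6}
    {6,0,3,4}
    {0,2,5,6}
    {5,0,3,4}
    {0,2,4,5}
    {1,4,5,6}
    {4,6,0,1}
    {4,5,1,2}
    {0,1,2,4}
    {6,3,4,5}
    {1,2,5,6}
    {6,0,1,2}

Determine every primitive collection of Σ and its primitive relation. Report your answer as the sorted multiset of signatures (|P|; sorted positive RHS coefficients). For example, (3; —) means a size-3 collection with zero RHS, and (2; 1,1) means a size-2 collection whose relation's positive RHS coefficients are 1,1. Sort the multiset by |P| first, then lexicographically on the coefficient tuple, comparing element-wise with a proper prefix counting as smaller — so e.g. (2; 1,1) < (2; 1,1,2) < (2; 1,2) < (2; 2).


Primitive collections (5):

  P={1,3}:  v_{1} + v_{3} = v_{4}  so sig = (2; 1)
  P={2,3}:  v_{2} + v_{3} = v_{0} + v_{4} + v_{5}  so sig = (2; 1,1,1)
  P={0,1,5}:  v_{0} + v_{1} + v_{5} = v_{2}  so sig = (3; 1)
  P={2,4,6}:  v_{2} + v_{4} + v_{6} = v_{1}  so sig = (3; 1)
  P={0,4,5,6}:  v_{0} + v_{4} + v_{5} + v_{6} = 0  so sig = (4; —)

Sorted signature multiset PRS(X):
    |P|=2: 2 collections, coeffs (1), (1,1,1)
    |P|=3: 2 collections, coeffs (1), (1)
    |P|=4: 1 collection, coeffs ()


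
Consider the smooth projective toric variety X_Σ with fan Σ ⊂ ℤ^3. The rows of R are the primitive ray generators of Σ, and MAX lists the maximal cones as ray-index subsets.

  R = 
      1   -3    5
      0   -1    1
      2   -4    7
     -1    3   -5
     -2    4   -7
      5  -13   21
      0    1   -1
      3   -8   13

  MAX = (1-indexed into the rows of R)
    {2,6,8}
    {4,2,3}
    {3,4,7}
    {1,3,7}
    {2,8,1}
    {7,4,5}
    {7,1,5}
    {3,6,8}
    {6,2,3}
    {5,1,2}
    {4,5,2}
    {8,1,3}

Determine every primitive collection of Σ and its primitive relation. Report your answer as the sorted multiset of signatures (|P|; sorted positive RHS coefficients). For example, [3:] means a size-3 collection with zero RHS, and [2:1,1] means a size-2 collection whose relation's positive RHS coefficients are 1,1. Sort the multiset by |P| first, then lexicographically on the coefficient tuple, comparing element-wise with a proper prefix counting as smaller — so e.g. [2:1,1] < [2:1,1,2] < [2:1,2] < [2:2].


12 collections generate NE(X_Σ); each relation:

  {1,4}:  v_{1} + v_{4} = 0  ⇒ sig = [2:]
  {2,7}:  v_{2} + v_{7} = 0  ⇒ sig = [2:]
  {3,5}:  v_{3} + v_{5} = 0  ⇒ sig = [2:]
  {4,8}:  v_{4} + v_{8} = v_{2} + v_{3}  ⇒ sig = [2:1,1]
  {5,6}:  v_{5} + v_{6} = v_{2} + v_{8}  ⇒ sig = [2:1,1]
  {5,8}:  v_{5} + v_{8} = v_{1} + v_{2}  ⇒ sig = [2:1,1]
  {6,7}:  v_{6} + v_{7} = v_{3} + v_{8}  ⇒ sig = [2:1,1]
  {7,8}:  v_{7} + v_{8} = v_{1} + v_{3}  ⇒ sig = [2:1,1]
  {1,6}:  v_{1} + v_{6} = 2·v_{8}  ⇒ sig = [2:2]
  {4,6}:  v_{4} + v_{6} = 2·v_{2} + 2·v_{3}  ⇒ sig = [2:2,2]
  {1,2,3}:  v_{1} + v_{2} + v_{3} = v_{8}  ⇒ sig = [3:1]
  {2,3,8}:  v_{2} + v_{3} + v_{8} = v_{6}  ⇒ sig = [3:1]

Sorted signature multiset PRS(X):
    |P|=2: 10 collections, coeffs (), (), (), (1,1), (1,1), (1,1), (1,1), (1,1), (2), (2,2)
    |P|=3: 2 collections, coeffs (1), (1)


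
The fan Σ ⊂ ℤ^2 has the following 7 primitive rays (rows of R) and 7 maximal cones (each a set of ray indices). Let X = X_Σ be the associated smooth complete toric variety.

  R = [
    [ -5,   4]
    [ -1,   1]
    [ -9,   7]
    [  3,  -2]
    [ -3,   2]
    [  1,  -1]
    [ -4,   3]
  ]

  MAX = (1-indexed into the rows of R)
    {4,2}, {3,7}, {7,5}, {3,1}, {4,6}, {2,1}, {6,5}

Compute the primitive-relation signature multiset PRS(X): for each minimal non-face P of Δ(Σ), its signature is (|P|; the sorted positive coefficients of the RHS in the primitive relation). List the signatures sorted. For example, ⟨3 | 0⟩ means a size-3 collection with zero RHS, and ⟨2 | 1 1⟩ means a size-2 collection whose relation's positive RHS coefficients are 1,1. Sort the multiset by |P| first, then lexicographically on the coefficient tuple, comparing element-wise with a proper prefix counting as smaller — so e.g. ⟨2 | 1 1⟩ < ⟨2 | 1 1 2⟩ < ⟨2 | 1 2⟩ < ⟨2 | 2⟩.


14 minimal non-faces of Δ(Σ) (on 7 rays):

  P = {2,6}:  v_{2} + v_{6} = 0 ; sig = ⟨2 | 0⟩
  P = {4,5}:  v_{4} + v_{5} = 0 ; sig = ⟨2 | 0⟩
  P = {1,6}:  v_{1} + v_{6} = v_{7} ; sig = ⟨2 | 1⟩
  P = {1,7}:  v_{1} + v_{7} = v_{3} ; sig = ⟨2 | 1⟩
  P = {2,5}:  v_{2} + v_{5} = v_{7} ; sig = ⟨2 | 1⟩
  P = {2,7}:  v_{2} + v_{7} = v_{1} ; sig = ⟨2 | 1⟩
  P = {4,7}:  v_{4} + v_{7} = v_{2} ; sig = ⟨2 | 1⟩
  P = {6,7}:  v_{6} + v_{7} = v_{5} ; sig = ⟨2 | 1⟩
  P = {3,4}:  v_{3} + v_{4} = v_{1} + v_{2} ; sig = ⟨2 | 1 1⟩
  P = {1,4}:  v_{1} + v_{4} = 2·v_{2} ; sig = ⟨2 | 2⟩
  P = {1,5}:  v_{1} + v_{5} = 2·v_{7} ; sig = ⟨2 | 2⟩
  P = {2,3}:  v_{2} + v_{3} = 2·v_{1} ; sig = ⟨2 | 2⟩
  P = {3,6}:  v_{3} + v_{6} = 2·v_{7} ; sig = ⟨2 | 2⟩
  P = {3,5}:  v_{3} + v_{5} = 3·v_{7} ; sig = ⟨2 | 3⟩

so the primitive-relation signature multiset is
{ ⟨2 | 0⟩ ×2,  ⟨2 | 1⟩ ×6,  ⟨2 | 1 1⟩,  ⟨2 | 2⟩ ×4,  ⟨2 | 3⟩ }


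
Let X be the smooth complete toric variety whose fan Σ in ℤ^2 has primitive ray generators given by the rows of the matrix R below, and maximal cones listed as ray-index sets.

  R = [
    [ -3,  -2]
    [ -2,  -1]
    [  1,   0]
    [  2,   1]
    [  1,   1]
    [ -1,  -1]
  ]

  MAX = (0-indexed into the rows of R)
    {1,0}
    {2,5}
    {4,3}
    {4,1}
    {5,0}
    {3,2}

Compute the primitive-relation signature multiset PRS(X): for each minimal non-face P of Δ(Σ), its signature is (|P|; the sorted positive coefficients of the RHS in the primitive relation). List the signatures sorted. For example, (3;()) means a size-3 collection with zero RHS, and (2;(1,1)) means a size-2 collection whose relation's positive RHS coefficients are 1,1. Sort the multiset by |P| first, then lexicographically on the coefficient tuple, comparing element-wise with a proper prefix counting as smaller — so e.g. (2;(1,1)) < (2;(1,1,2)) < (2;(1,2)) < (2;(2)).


9 minimal non-faces of Δ(Σ) (on 6 rays):

  {1,3}:  v_{1} + v_{3} = 0  ⟹  sig = (2;())
  {4,5}:  v_{4} + v_{5} = 0  ⟹  sig = (2;())
  {0,3}:  v_{0} + v_{3} = v_{5}  ⟹  sig = (2;(1))
  {0,4}:  v_{0} + v_{4} = v_{1}  ⟹  sig = (2;(1))
  {1,2}:  v_{1} + v_{2} = v_{5}  ⟹  sig = (2;(1))
  {1,5}:  v_{1} + v_{5} = v_{0}  ⟹  sig = (2;(1))
  {2,4}:  v_{2} + v_{4} = v_{3}  ⟹  sig = (2;(1))
  {3,5}:  v_{3} + v_{5} = v_{2}  ⟹  sig = (2;(1))
  {0,2}:  v_{0} + v_{2} = 2·v_{5}  ⟹  sig = (2;(2))

Hence PRS(X_Σ) =
    |P|=2: 9 collections, coeffs (), (), (1), (1), (1), (1), (1), (1), (2)


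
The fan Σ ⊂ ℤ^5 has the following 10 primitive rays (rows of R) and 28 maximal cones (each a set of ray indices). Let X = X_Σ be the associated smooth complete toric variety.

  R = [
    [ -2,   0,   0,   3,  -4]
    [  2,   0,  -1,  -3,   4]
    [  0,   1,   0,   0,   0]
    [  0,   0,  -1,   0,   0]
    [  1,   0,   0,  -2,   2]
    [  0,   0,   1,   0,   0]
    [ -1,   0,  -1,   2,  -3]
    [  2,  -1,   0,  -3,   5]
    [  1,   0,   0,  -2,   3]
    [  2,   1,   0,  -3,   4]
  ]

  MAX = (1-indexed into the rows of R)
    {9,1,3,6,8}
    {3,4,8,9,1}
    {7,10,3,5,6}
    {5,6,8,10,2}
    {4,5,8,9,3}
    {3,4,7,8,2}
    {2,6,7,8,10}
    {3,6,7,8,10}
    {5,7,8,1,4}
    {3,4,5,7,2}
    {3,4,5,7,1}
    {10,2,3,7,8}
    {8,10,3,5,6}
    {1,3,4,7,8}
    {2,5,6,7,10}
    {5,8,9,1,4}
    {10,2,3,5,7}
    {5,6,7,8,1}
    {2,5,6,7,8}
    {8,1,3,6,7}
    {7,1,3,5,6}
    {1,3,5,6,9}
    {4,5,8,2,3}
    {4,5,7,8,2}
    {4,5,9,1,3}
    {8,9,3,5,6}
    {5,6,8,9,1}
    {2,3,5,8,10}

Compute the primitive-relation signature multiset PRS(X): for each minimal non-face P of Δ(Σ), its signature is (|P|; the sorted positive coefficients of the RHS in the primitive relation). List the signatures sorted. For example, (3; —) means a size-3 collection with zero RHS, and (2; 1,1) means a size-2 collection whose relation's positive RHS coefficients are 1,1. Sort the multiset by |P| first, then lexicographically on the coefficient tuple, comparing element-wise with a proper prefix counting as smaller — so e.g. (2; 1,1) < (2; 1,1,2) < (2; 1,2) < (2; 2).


|primitive collections| = 11. Relations:

  P = {4,6}:  v_{4} + v_{6} = 0 — sig = (2; —)
  P = {1,2}:  v_{1} + v_{2} = v_{4} — sig = (2; 1)
  P = {1,10}:  v_{1} + v_{10} = v_{3} — sig = (2; 1)
  P = {7,9}:  v_{7} + v_{9} = v_{4} — sig = (2; 1)
  P = {4,10}:  v_{4} + v_{10} = v_{2} + v_{3} — sig = (2; 1,1)
  P = {2,9}:  v_{2} + v_{9} = v_{3} + v_{4} + v_{5} + v_{8} — sig = (2; 1,1,1,1)
  P = {9,10}:  v_{9} + v_{10} = 2·v_{3} + v_{5} + v_{8} — sig = (2; 1,1,2)
  P = {2,3,6}:  v_{2} + v_{3} + v_{6} = v_{10} — sig = (3; 1)
  P = {1,3,5,8}:  v_{1} + v_{3} + v_{5} + v_{8} = v_{9} — sig = (4; 1)
  P = {3,5,7,8}:  v_{3} + v_{5} + v_{7} + v_{8} = v_{2} — sig = (4; 1)
  P = {5,7,8,10}:  v_{5} + v_{7} + v_{8} + v_{10} = 2·v_{2} + v_{6} — sig = (4; 1,2)

Sorted signature multiset PRS(X):
[(2; —), (2; 1), (2; 1), (2; 1), (2; 1,1), (2; 1,1,1,1), (2; 1,1,2), (3; 1), (4; 1), (4; 1), (4; 1,2)]


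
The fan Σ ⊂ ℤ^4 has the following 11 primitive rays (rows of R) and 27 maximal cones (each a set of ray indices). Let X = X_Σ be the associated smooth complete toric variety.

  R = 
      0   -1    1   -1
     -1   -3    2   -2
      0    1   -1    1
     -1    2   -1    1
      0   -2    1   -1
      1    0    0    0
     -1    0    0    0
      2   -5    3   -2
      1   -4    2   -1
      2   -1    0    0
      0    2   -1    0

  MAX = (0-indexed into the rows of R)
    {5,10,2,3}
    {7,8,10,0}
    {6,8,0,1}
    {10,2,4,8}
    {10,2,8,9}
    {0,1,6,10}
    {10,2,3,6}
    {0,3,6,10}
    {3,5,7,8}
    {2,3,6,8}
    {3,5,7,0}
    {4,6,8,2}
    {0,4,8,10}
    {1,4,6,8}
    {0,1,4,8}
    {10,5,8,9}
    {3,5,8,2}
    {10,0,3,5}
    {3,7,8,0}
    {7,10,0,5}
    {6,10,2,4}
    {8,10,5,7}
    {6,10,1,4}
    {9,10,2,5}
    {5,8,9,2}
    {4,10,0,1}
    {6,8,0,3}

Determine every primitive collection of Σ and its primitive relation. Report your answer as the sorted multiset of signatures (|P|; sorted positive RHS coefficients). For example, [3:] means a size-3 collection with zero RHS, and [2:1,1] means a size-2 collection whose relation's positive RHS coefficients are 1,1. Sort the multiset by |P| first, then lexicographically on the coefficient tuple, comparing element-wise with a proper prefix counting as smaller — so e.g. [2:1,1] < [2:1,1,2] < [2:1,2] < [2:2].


Σ has 24 primitive collections:

  • {0,2}:  v_{0} + v_{2} = 0 ; sig = [2:]
  • {5,6}:  v_{5} + v_{6} = 0 ; sig = [2:]
  • {3,4}:  v_{3} + v_{4} = v_{6} ; sig = [2:1]
  • {1,2}:  v_{1} + v_{2} = v_{4} + v_{6} ; sig = [2:1,1]
  • {1,5}:  v_{1} + v_{5} = v_{0} + v_{4} ; sig = [2:1,1]
  • {2,7}:  v_{2} + v_{7} = v_{5} + v_{8} ; sig = [2:1,1]
  • {3,9}:  v_{3} + v_{9} = v_{2} + v_{5} ; sig = [2:1,1]
  • {4,5}:  v_{4} + v_{5} = v_{8} + v_{10} ; sig = [2:1,1]
  • {6,7}:  v_{6} + v_{7} = v_{0} + v_{8} ; sig = [2:1,1]
  • {0,9}:  v_{0} + v_{9} = v_{5} + v_{8} + v_{10} ; sig = [2:1,1,1]
  • {1,9}:  v_{1} + v_{9} = v_{4} + v_{8} + v_{10} ; sig = [2:1,1,1]
  • {6,9}:  v_{6} + v_{9} = v_{2} + v_{8} + v_{10} ; sig = [2:1,1,1]
  • {1,7}:  v_{1} + v_{7} = 2·v_{0} + v_{4} + v_{8} ; sig = [2:1,1,2]
  • {4,7}:  v_{4} + v_{7} = v_{0} + 2·v_{8} + v_{10} ; sig = [2:1,1,2]
  • {1,3}:  v_{1} + v_{3} = v_{0} + 2·v_{6} ; sig = [2:1,2]
  • {4,9}:  v_{4} + v_{9} = v_{2} + 2·v_{8} + 2·v_{10} ; sig = [2:1,2,2]
  • {7,9}:  v_{7} + v_{9} = 2·v_{5} + 2·v_{8} + v_{10} ; sig = [2:1,2,2]
  • {3,8,10}:  v_{3} + v_{8} + v_{10} = 0 ; sig = [3:]
  • {0,4,6}:  v_{0} + v_{4} + v_{6} = v_{1} ; sig = [3:1]
  • {0,5,8}:  v_{0} + v_{5} + v_{8} = v_{7} ; sig = [3:1]
  • {6,8,10}:  v_{6} + v_{8} + v_{10} = v_{4} ; sig = [3:1]
  • {3,7,10}:  v_{3} + v_{7} + v_{10} = v_{0} + v_{5} ; sig = [3:1,1]
  • {1,8,10}:  v_{1} + v_{8} + v_{10} = v_{0} + 2·v_{4} ; sig = [3:1,2]
  • {2,5,8,10}:  v_{2} + v_{5} + v_{8} + v_{10} = v_{9} ; sig = [4:1]

so the primitive-relation signature multiset is
[[2:], [2:], [2:1], [2:1,1], [2:1,1], [2:1,1], [2:1,1], [2:1,1], [2:1,1], [2:1,1,1], [2:1,1,1], [2:1,1,1], [2:1,1,2], [2:1,1,2], [2:1,2], [2:1,2,2], [2:1,2,2], [3:], [3:1], [3:1], [3:1], [3:1,1], [3:1,2], [4:1]]


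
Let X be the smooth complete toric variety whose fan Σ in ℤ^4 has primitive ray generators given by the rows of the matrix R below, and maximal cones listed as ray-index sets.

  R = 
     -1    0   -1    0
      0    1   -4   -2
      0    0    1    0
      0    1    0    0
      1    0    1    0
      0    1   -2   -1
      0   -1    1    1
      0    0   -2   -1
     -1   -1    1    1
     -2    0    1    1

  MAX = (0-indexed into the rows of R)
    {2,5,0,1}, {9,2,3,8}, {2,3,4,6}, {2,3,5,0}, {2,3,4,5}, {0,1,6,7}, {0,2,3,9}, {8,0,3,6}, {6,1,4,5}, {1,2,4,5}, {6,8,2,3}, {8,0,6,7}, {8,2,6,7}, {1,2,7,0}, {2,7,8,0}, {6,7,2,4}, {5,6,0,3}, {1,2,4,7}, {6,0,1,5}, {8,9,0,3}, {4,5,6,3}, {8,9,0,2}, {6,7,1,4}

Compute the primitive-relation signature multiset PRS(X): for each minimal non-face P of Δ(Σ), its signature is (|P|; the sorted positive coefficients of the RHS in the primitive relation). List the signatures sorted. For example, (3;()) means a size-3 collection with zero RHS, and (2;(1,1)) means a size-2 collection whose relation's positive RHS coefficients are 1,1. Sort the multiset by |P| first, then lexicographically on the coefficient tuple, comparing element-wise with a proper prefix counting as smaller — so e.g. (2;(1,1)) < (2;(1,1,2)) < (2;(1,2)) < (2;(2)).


Σ has 16 primitive collections:

  {0,4}:  v_{0} + v_{4} = 0 — sig = (2;())
  {3,7}:  v_{3} + v_{7} = v_{5} — sig = (2;(1))
  {5,7}:  v_{5} + v_{7} = v_{1} — sig = (2;(1))
  {5,8}:  v_{5} + v_{8} = v_{0} — sig = (2;(1))
  {1,8}:  v_{1} + v_{8} = v_{0} + v_{7} — sig = (2;(1,1))
  {4,8}:  v_{4} + v_{8} = v_{2} + v_{6} — sig = (2;(1,1))
  {4,9}:  v_{4} + v_{9} = v_{2} + v_{3} + v_{8} — sig = (2;(1,1,1))
  {1,9}:  v_{1} + v_{9} = 2·v_{0} + v_{2} + v_{5} — sig = (2;(1,1,2))
  {5,9}:  v_{5} + v_{9} = 2·v_{0} + v_{2} + v_{3} — sig = (2;(1,1,2))
  {6,9}:  v_{6} + v_{9} = v_{3} + 2·v_{8} — sig = (2;(1,2))
  {7,9}:  v_{7} + v_{9} = 2·v_{0} + v_{2} — sig = (2;(1,2))
  {1,3}:  v_{1} + v_{3} = 2·v_{5} — sig = (2;(2))
  {2,5,6}:  v_{2} + v_{5} + v_{6} = 0 — sig = (3;())
  {0,2,6}:  v_{0} + v_{2} + v_{6} = v_{8} — sig = (3;(1))
  {1,2,6}:  v_{1} + v_{2} + v_{6} = v_{7} — sig = (3;(1))
  {0,2,3,8}:  v_{0} + v_{2} + v_{3} + v_{8} = v_{9} — sig = (4;(1))

Hence PRS(X_Σ) =
    (2;())
    (2;(1))
    (2;(1))
    (2;(1))
    (2;(1,1))
    (2;(1,1))
    (2;(1,1,1))
    (2;(1,1,2))
    (2;(1,1,2))
    (2;(1,2))
    (2;(1,2))
    (2;(2))
    (3;())
    (3;(1))
    (3;(1))
    (4;(1))


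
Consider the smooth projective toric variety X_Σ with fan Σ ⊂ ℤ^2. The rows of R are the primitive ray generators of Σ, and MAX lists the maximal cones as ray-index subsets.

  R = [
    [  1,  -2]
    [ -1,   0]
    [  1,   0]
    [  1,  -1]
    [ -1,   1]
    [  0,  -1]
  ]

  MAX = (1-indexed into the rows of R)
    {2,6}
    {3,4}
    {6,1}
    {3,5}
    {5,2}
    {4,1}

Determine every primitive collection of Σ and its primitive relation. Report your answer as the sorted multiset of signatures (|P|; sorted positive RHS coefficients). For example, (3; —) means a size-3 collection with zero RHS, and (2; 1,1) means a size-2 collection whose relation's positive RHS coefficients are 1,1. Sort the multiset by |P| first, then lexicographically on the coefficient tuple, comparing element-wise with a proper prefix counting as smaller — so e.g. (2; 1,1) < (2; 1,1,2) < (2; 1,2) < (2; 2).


Minimal non-faces — 9 found among 6 rays, 6 max cones:

  • {2,3}:  v_{2} + v_{3} = 0 ; sig = (2; —)
  • {4,5}:  v_{4} + v_{5} = 0 ; sig = (2; —)
  • {1,5}:  v_{1} + v_{5} = v_{6} ; sig = (2; 1)
  • {2,4}:  v_{2} + v_{4} = v_{6} ; sig = (2; 1)
  • {3,6}:  v_{3} + v_{6} = v_{4} ; sig = (2; 1)
  • {4,6}:  v_{4} + v_{6} = v_{1} ; sig = (2; 1)
  • {5,6}:  v_{5} + v_{6} = v_{2} ; sig = (2; 1)
  • {1,2}:  v_{1} + v_{2} = 2·v_{6} ; sig = (2; 2)
  • {1,3}:  v_{1} + v_{3} = 2·v_{4} ; sig = (2; 2)

Sorted signature multiset PRS(X):
    |P|=2: 9 collections, coeffs (), (), (1), (1), (1), (1), (1), (2), (2)


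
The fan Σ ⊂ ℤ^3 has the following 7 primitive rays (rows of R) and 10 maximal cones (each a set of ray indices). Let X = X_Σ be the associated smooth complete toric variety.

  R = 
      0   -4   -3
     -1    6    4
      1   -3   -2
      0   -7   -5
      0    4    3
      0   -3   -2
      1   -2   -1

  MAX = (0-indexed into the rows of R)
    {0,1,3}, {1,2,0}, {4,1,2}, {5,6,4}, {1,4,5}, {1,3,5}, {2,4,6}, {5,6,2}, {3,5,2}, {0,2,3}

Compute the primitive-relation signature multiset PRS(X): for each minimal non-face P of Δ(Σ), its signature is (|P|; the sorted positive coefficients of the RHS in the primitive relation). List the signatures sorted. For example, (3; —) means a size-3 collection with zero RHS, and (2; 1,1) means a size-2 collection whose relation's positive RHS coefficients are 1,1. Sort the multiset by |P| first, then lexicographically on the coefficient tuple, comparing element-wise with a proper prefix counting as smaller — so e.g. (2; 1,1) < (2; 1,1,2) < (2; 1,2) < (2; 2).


Primitive collections (9):

  • {0,4}:  v_{0} + v_{4} = 0  ⟹  sig = (2; —)
  • {0,5}:  v_{0} + v_{5} = v_{3}  ⟹  sig = (2; 1)
  • {1,6}:  v_{1} + v_{6} = v_{4}  ⟹  sig = (2; 1)
  • {3,4}:  v_{3} + v_{4} = v_{5}  ⟹  sig = (2; 1)
  • {0,6}:  v_{0} + v_{6} = v_{2} + v_{5}  ⟹  sig = (2; 1,1)
  • {3,6}:  v_{3} + v_{6} = v_{2} + 2·v_{5}  ⟹  sig = (2; 1,2)
  • {1,2,5}:  v_{1} + v_{2} + v_{5} = 0  ⟹  sig = (3; —)
  • {1,2,3}:  v_{1} + v_{2} + v_{3} = v_{0}  ⟹  sig = (3; 1)
  • {2,4,5}:  v_{2} + v_{4} + v_{5} = v_{6}  ⟹  sig = (3; 1)

Sorted signature multiset PRS(X):
    |P|=2: 6 collections, coeffs (), (1), (1), (1), (1,1), (1,2)
    |P|=3: 3 collections, coeffs (), (1), (1)


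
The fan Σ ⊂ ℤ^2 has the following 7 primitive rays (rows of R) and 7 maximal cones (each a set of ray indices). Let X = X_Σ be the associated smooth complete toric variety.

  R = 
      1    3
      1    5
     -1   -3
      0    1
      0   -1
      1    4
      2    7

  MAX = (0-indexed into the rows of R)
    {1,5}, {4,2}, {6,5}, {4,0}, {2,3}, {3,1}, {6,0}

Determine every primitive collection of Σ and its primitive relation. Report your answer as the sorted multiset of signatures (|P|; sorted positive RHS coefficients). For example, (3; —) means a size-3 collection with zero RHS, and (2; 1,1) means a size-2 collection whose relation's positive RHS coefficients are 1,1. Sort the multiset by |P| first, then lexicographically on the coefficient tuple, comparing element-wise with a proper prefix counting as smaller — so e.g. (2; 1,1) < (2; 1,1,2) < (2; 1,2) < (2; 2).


Primitive collections (14):

  {0,2}:  v_{0} + v_{2} = 0  ⇒ sig = (2; —)
  {3,4}:  v_{3} + v_{4} = 0  ⇒ sig = (2; —)
  {0,3}:  v_{0} + v_{3} = v_{5}  ⇒ sig = (2; 1)
  {0,5}:  v_{0} + v_{5} = v_{6}  ⇒ sig = (2; 1)
  {1,4}:  v_{1} + v_{4} = v_{5}  ⇒ sig = (2; 1)
  {2,5}:  v_{2} + v_{5} = v_{3}  ⇒ sig = (2; 1)
  {2,6}:  v_{2} + v_{6} = v_{5}  ⇒ sig = (2; 1)
  {3,5}:  v_{3} + v_{5} = v_{1}  ⇒ sig = (2; 1)
  {4,5}:  v_{4} + v_{5} = v_{0}  ⇒ sig = (2; 1)
  {0,1}:  v_{0} + v_{1} = 2·v_{5}  ⇒ sig = (2; 2)
  {1,2}:  v_{1} + v_{2} = 2·v_{3}  ⇒ sig = (2; 2)
  {3,6}:  v_{3} + v_{6} = 2·v_{5}  ⇒ sig = (2; 2)
  {4,6}:  v_{4} + v_{6} = 2·v_{0}  ⇒ sig = (2; 2)
  {1,6}:  v_{1} + v_{6} = 3·v_{5}  ⇒ sig = (2; 3)

so the primitive-relation signature multiset is
    |P|=2: 14 collections, coeffs (), (), (1), (1), (1), (1), (1), (1), (1), (2), (2), (2), (2), (3)


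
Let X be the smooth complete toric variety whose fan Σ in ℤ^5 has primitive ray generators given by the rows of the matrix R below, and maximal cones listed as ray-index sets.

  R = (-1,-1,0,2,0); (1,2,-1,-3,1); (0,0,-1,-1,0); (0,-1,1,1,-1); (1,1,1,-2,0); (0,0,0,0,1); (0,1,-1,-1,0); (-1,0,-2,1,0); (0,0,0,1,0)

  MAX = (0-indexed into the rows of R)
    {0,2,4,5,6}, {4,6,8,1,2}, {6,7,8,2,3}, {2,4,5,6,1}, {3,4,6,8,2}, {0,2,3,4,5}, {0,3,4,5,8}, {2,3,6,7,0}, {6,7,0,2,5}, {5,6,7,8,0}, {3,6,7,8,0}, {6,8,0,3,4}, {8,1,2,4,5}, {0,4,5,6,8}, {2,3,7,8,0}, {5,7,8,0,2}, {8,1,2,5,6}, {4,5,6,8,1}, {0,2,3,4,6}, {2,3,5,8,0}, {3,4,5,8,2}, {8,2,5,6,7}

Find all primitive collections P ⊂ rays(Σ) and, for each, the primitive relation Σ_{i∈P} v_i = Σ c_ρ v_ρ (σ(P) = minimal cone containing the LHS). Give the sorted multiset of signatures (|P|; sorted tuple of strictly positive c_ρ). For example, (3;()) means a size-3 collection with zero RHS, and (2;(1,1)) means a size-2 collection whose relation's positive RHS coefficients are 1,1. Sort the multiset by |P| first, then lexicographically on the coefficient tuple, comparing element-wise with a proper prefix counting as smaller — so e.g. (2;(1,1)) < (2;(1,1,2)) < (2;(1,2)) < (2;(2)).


Primitive collections (9):

  P={4,7}:  v_{4} + v_{7} = v_{6} ; sig = (2;(1))
  P={0,1}:  v_{0} + v_{1} = v_{5} + v_{6} ; sig = (2;(1,1))
  P={1,3}:  v_{1} + v_{3} = v_{2} + v_{4} + v_{8} ; sig = (2;(1,1,1))
  P={1,7}:  v_{1} + v_{7} = v_{2} + v_{5} + 2·v_{6} + v_{8} ; sig = (2;(1,1,1,2))
  P={3,5,6}:  v_{3} + v_{5} + v_{6} = 0 ; sig = (3;())
  P={3,5,7}:  v_{3} + v_{5} + v_{7} = v_{0} + v_{2} + v_{8} ; sig = (3;(1,1,1))
  P={0,2,4,8}:  v_{0} + v_{2} + v_{4} + v_{8} = 0 ; sig = (4;())
  P={0,2,6,8}:  v_{0} + v_{2} + v_{6} + v_{8} = v_{7} ; sig = (4;(1))
  P={2,4,5,6,8}:  v_{2} + v_{4} + v_{5} + v_{6} + v_{8} = v_{1} ; sig = (5;(1))

Signatures (|P|; sorted positive RHS coefficients), sorted:
    (2;(1))
    (2;(1,1))
    (2;(1,1,1))
    (2;(1,1,1,2))
    (3;())
    (3;(1,1,1))
    (4;())
    (4;(1))
    (5;(1))


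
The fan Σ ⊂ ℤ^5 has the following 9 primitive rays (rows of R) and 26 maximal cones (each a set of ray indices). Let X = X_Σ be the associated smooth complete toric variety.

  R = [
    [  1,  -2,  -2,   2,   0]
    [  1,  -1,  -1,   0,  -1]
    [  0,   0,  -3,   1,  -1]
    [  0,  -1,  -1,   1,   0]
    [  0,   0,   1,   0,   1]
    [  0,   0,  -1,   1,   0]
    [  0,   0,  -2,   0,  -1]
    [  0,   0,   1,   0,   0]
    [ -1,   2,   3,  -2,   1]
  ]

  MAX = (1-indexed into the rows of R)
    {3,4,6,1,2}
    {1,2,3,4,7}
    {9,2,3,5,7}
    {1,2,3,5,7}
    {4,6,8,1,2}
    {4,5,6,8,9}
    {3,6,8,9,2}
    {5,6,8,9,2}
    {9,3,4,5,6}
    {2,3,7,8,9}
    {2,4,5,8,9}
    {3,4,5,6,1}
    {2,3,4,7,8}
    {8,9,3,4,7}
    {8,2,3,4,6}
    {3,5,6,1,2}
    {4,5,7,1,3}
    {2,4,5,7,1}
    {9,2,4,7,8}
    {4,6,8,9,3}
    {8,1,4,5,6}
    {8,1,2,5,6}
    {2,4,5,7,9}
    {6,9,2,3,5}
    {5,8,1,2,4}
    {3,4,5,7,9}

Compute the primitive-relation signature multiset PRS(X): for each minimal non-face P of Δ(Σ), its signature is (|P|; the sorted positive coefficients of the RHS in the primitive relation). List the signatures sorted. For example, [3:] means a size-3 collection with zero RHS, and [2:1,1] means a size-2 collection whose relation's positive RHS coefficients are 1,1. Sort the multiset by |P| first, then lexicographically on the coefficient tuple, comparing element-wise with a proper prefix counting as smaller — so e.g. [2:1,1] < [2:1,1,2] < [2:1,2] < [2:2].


Minimal non-faces — 10 found among 9 rays, 26 max cones:

  P={1,9}:  v_{1} + v_{9} = v_{5} ; sig = [2:1]
  P={6,7}:  v_{6} + v_{7} = v_{3} ; sig = [2:1]
  P={5,7,8}:  v_{5} + v_{7} + v_{8} = 0 ; sig = [3:]
  P={3,5,8}:  v_{3} + v_{5} + v_{8} = v_{6} ; sig = [3:1]
  P={1,7,8}:  v_{1} + v_{7} + v_{8} = v_{2} + v_{4} + v_{6} ; sig = [3:1,1,1]
  P={1,3,8}:  v_{1} + v_{3} + v_{8} = v_{2} + v_{4} + 2·v_{6} ; sig = [3:1,1,2]
  P={2,4,6,9}:  v_{2} + v_{4} + v_{6} + v_{9} = 0 ; sig = [4:]
  P={2,3,4,9}:  v_{2} + v_{3} + v_{4} + v_{9} = v_{7} ; sig = [4:1]
  P={2,4,5,6}:  v_{2} + v_{4} + v_{5} + v_{6} = v_{1} ; sig = [4:1]
  P={2,3,4,5}:  v_{2} + v_{3} + v_{4} + v_{5} = v_{1} + v_{7} ; sig = [4:1,1]

Sorted signature multiset PRS(X):
{ [2:1] ×2,  [3:],  [3:1],  [3:1,1,1],  [3:1,1,2],  [4:],  [4:1] ×2,  [4:1,1] }


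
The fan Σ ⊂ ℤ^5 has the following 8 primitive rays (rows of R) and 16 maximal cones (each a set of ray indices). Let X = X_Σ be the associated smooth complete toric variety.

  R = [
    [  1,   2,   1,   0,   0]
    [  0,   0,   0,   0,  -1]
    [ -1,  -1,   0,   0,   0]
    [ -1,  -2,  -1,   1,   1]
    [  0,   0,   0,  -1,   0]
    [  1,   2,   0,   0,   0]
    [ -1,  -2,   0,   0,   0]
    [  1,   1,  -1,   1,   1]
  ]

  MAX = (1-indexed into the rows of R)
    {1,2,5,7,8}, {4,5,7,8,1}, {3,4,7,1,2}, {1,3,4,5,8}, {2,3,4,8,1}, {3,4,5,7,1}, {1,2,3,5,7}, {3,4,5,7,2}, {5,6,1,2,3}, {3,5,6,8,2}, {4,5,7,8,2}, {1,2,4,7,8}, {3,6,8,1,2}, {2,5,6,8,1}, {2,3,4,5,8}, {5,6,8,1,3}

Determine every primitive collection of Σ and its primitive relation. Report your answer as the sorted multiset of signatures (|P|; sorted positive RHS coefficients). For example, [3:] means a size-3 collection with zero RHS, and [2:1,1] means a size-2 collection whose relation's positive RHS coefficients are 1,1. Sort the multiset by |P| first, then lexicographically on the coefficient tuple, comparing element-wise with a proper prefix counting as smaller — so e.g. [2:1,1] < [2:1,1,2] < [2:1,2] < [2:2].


Δ(Σ) — 8 vertices, 5 min non-faces:

  P={6,7}:  v_{6} + v_{7} = 0  ⟹  sig = [2:]
  P={4,6}:  v_{4} + v_{6} = v_{3} + v_{8}  ⟹  sig = [2:1,1]
  P={3,7,8}:  v_{3} + v_{7} + v_{8} = v_{4}  ⟹  sig = [3:1]
  P={1,2,4,5}:  v_{1} + v_{2} + v_{4} + v_{5} = 0  ⟹  sig = [4:]
  P={1,2,3,5,8}:  v_{1} + v_{2} + v_{3} + v_{5} + v_{8} = v_{6}  ⟹  sig = [5:1]

Sorted signature multiset PRS(X):
{ [2:],  [2:1,1],  [3:1],  [4:],  [5:1] }


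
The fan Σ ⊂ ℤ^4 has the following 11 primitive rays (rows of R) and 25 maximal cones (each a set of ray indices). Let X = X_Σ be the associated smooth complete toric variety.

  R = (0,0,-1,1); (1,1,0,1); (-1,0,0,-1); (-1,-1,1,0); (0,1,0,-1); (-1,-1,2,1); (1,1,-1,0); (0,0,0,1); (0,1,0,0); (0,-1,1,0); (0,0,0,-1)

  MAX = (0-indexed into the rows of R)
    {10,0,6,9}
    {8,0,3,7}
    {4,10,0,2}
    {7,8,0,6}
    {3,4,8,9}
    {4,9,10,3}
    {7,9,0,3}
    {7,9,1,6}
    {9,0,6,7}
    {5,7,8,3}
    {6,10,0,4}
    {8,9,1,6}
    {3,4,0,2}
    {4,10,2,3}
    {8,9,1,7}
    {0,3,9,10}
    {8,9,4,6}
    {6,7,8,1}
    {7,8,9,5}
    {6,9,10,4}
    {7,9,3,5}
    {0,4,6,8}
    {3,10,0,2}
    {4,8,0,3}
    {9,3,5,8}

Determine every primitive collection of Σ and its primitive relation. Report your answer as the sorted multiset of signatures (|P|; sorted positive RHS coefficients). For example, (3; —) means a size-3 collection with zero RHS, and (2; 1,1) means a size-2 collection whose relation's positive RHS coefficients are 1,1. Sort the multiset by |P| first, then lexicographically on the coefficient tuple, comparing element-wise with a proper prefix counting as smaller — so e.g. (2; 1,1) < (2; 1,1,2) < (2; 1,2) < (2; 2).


Σ has 24 primitive collections:

  • {3,6}:  v_{3} + v_{6} = 0  so sig = (2; —)
  • {7,10}:  v_{7} + v_{10} = 0  so sig = (2; —)
  • {1,2}:  v_{1} + v_{2} = v_{8}  so sig = (2; 1)
  • {4,7}:  v_{4} + v_{7} = v_{8}  so sig = (2; 1)
  • {8,10}:  v_{8} + v_{10} = v_{4}  so sig = (2; 1)
  • {2,9}:  v_{2} + v_{9} = v_{3} + v_{10}  so sig = (2; 1,1)
  • {1,3}:  v_{1} + v_{3} = v_{7} + v_{8} + v_{9}  so sig = (2; 1,1,1)
  • {1,10}:  v_{1} + v_{10} = v_{6} + v_{8} + v_{9}  so sig = (2; 1,1,1)
  • {2,6}:  v_{2} + v_{6} = v_{0} + v_{4} + v_{10}  so sig = (2; 1,1,1)
  • {2,7}:  v_{2} + v_{7} = v_{0} + v_{3} + v_{4}  so sig = (2; 1,1,1)
  • {5,6}:  v_{5} + v_{6} = v_{7} + v_{8} + v_{9}  so sig = (2; 1,1,1)
  • {5,10}:  v_{5} + v_{10} = v_{3} + v_{8} + v_{9}  so sig = (2; 1,1,1)
  • {1,4}:  v_{1} + v_{4} = v_{6} + 2·v_{8} + v_{9}  so sig = (2; 1,1,2)
  • {2,8}:  v_{2} + v_{8} = v_{0} + v_{3} + 2·v_{4}  so sig = (2; 1,1,2)
  • {4,5}:  v_{4} + v_{5} = v_{3} + 2·v_{8} + v_{9}  so sig = (2; 1,1,2)
  • {0,1}:  v_{0} + v_{1} = v_{6} + 2·v_{7}  so sig = (2; 1,2)
  • {0,5}:  v_{0} + v_{5} = v_{3} + 2·v_{7}  so sig = (2; 1,2)
  • {2,5}:  v_{2} + v_{5} = 2·v_{3} + v_{8}  so sig = (2; 1,2)
  • {1,5}:  v_{1} + v_{5} = 2·v_{7} + 2·v_{8} + 2·v_{9}  so sig = (2; 2,2,2)
  • {0,4,9}:  v_{0} + v_{4} + v_{9} = 0  so sig = (3; —)
  • {0,8,9}:  v_{0} + v_{8} + v_{9} = v_{7}  so sig = (3; 1)
  • {0,3,4,10}:  v_{0} + v_{3} + v_{4} + v_{10} = v_{2}  so sig = (4; 1)
  • {3,7,8,9}:  v_{3} + v_{7} + v_{8} + v_{9} = v_{5}  so sig = (4; 1)
  • {6,7,8,9}:  v_{6} + v_{7} + v_{8} + v_{9} = v_{1}  so sig = (4; 1)

Sorted signature multiset PRS(X):
    |P|=2: 19 collections, coeffs (), (), (1), (1), (1), (1,1), (1,1,1), (1,1,1), (1,1,1), (1,1,1), (1,1,1), (1,1,1), (1,1,2), (1,1,2), (1,1,2), (1,2), (1,2), (1,2), (2,2,2)
    |P|=3: 2 collections, coeffs (), (1)
    |P|=4: 3 collections, coeffs (1), (1), (1)


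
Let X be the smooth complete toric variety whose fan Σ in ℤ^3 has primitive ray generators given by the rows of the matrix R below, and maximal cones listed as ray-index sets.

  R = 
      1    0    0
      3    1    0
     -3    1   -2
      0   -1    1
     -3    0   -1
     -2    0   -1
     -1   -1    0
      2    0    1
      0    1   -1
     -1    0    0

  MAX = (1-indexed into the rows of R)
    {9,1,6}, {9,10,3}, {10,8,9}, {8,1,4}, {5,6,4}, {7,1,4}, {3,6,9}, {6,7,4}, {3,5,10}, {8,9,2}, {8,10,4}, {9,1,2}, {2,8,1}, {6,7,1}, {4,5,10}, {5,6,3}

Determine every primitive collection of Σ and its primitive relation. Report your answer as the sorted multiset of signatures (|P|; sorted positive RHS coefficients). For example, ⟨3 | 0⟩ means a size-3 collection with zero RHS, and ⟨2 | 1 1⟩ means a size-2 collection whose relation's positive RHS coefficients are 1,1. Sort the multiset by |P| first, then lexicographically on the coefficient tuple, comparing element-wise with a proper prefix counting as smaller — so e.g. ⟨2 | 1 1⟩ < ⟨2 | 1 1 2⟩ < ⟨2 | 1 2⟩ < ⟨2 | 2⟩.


|primitive collections| = 23. Relations:

  {1,10}:  v_{1} + v_{10} = 0  so sig = ⟨2 | 0⟩
  {4,9}:  v_{4} + v_{9} = 0  so sig = ⟨2 | 0⟩
  {6,8}:  v_{6} + v_{8} = 0  so sig = ⟨2 | 0⟩
  {1,5}:  v_{1} + v_{5} = v_{6}  so sig = ⟨2 | 1⟩
  {2,5}:  v_{2} + v_{5} = v_{9}  so sig = ⟨2 | 1⟩
  {3,4}:  v_{3} + v_{4} = v_{5}  so sig = ⟨2 | 1⟩
  {5,8}:  v_{5} + v_{8} = v_{10}  so sig = ⟨2 | 1⟩
  {5,9}:  v_{5} + v_{9} = v_{3}  so sig = ⟨2 | 1⟩
  {6,10}:  v_{6} + v_{10} = v_{5}  so sig = ⟨2 | 1⟩
  {1,3}:  v_{1} + v_{3} = v_{6} + v_{9}  so sig = ⟨2 | 1 1⟩
  {2,4}:  v_{2} + v_{4} = v_{1} + v_{8}  so sig = ⟨2 | 1 1⟩
  {2,6}:  v_{2} + v_{6} = v_{1} + v_{9}  so sig = ⟨2 | 1 1⟩
  {2,10}:  v_{2} + v_{10} = v_{8} + v_{9}  so sig = ⟨2 | 1 1⟩
  {3,8}:  v_{3} + v_{8} = v_{9} + v_{10}  so sig = ⟨2 | 1 1⟩
  {7,8}:  v_{7} + v_{8} = v_{1} + v_{4}  so sig = ⟨2 | 1 1⟩
  {7,9}:  v_{7} + v_{9} = v_{1} + v_{6}  so sig = ⟨2 | 1 1⟩
  {7,10}:  v_{7} + v_{10} = v_{4} + v_{6}  so sig = ⟨2 | 1 1⟩
  {5,7}:  v_{5} + v_{7} = v_{4} + 2·v_{6}  so sig = ⟨2 | 1 2⟩
  {2,3}:  v_{2} + v_{3} = 2·v_{9}  so sig = ⟨2 | 2⟩
  {2,7}:  v_{2} + v_{7} = 2·v_{1}  so sig = ⟨2 | 2⟩
  {3,7}:  v_{3} + v_{7} = 2·v_{6}  so sig = ⟨2 | 2⟩
  {1,4,6}:  v_{1} + v_{4} + v_{6} = v_{7}  so sig = ⟨3 | 1⟩
  {1,8,9}:  v_{1} + v_{8} + v_{9} = v_{2}  so sig = ⟨3 | 1⟩

so the primitive-relation signature multiset is
    ⟨2 | 0⟩
    ⟨2 | 0⟩
    ⟨2 | 0⟩
    ⟨2 | 1⟩
    ⟨2 | 1⟩
    ⟨2 | 1⟩
    ⟨2 | 1⟩
    ⟨2 | 1⟩
    ⟨2 | 1⟩
    ⟨2 | 1 1⟩
    ⟨2 | 1 1⟩
    ⟨2 | 1 1⟩
    ⟨2 | 1 1⟩
    ⟨2 | 1 1⟩
    ⟨2 | 1 1⟩
    ⟨2 | 1 1⟩
    ⟨2 | 1 1⟩
    ⟨2 | 1 2⟩
    ⟨2 | 2⟩
    ⟨2 | 2⟩
    ⟨2 | 2⟩
    ⟨3 | 1⟩
    ⟨3 | 1⟩


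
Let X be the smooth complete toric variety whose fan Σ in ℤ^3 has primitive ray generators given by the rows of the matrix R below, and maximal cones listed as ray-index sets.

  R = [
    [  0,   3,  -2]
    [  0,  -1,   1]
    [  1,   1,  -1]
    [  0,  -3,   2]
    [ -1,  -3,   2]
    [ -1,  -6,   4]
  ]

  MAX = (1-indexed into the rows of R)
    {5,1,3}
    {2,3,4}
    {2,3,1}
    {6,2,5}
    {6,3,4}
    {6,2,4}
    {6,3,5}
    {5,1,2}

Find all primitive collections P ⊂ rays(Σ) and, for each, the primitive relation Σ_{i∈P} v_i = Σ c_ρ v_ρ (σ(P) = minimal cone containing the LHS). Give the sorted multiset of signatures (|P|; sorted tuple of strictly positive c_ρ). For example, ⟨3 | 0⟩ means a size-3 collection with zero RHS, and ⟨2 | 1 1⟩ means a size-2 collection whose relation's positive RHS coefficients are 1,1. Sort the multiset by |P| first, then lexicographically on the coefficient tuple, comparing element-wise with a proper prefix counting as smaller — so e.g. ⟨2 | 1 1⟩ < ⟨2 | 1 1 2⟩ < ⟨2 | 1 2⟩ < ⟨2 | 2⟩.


Primitive collections (5):

  • {1,4}:  v_{1} + v_{4} = 0 ; sig = ⟨2 | 0⟩
  • {1,6}:  v_{1} + v_{6} = v_{5} ; sig = ⟨2 | 1⟩
  • {4,5}:  v_{4} + v_{5} = v_{6} ; sig = ⟨2 | 1⟩
  • {2,3,5}:  v_{2} + v_{3} + v_{5} = v_{4} ; sig = ⟨3 | 1⟩
  • {2,3,6}:  v_{2} + v_{3} + v_{6} = 2·v_{4} ; sig = ⟨3 | 2⟩

so the primitive-relation signature multiset is
[⟨2 | 0⟩, ⟨2 | 1⟩, ⟨2 | 1⟩, ⟨3 | 1⟩, ⟨3 | 2⟩]


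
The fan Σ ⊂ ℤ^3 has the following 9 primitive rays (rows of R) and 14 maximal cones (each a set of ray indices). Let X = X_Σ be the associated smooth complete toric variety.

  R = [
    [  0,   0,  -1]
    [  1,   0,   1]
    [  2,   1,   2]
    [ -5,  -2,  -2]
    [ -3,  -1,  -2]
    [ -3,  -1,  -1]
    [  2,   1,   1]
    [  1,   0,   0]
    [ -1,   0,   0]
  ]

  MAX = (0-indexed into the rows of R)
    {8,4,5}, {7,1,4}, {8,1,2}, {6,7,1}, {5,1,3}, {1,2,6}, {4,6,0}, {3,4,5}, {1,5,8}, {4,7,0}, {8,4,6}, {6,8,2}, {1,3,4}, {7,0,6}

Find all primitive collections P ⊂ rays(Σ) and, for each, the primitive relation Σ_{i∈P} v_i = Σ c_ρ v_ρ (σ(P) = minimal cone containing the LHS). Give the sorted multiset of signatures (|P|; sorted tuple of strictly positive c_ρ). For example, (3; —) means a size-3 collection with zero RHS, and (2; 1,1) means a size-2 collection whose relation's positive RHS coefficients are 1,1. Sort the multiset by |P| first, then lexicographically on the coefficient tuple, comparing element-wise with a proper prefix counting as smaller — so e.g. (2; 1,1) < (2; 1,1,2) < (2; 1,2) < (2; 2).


Minimal non-faces — 20 found among 9 rays, 14 max cones:

  • {7,8}:  v_{7} + v_{8} = 0  ⇒ sig = (2; —)
  • {0,1}:  v_{0} + v_{1} = v_{7}  ⇒ sig = (2; 1)
  • {0,2}:  v_{0} + v_{2} = v_{6}  ⇒ sig = (2; 1)
  • {0,5}:  v_{0} + v_{5} = v_{4}  ⇒ sig = (2; 1)
  • {2,4}:  v_{2} + v_{4} = v_{8}  ⇒ sig = (2; 1)
  • {3,6}:  v_{3} + v_{6} = v_{5}  ⇒ sig = (2; 1)
  • {5,6}:  v_{5} + v_{6} = v_{8}  ⇒ sig = (2; 1)
  • {0,8}:  v_{0} + v_{8} = v_{4} + v_{6}  ⇒ sig = (2; 1,1)
  • {2,7}:  v_{2} + v_{7} = v_{1} + v_{6}  ⇒ sig = (2; 1,1)
  • {5,7}:  v_{5} + v_{7} = v_{1} + v_{4}  ⇒ sig = (2; 1,1)
  • {2,3}:  v_{2} + v_{3} = v_{1} + v_{5} + v_{8}  ⇒ sig = (2; 1,1,1)
  • {0,3}:  v_{0} + v_{3} = v_{1} + 2·v_{4}  ⇒ sig = (2; 1,2)
  • {2,5}:  v_{2} + v_{5} = v_{1} + 2·v_{8}  ⇒ sig = (2; 1,2)
  • {3,8}:  v_{3} + v_{8} = 2·v_{5}  ⇒ sig = (2; 2)
  • {3,7}:  v_{3} + v_{7} = 2·v_{1} + 2·v_{4}  ⇒ sig = (2; 2,2)
  • {1,4,6}:  v_{1} + v_{4} + v_{6} = 0  ⇒ sig = (3; —)
  • {1,4,5}:  v_{1} + v_{4} + v_{5} = v_{3}  ⇒ sig = (3; 1)
  • {1,4,8}:  v_{1} + v_{4} + v_{8} = v_{5}  ⇒ sig = (3; 1)
  • {1,6,8}:  v_{1} + v_{6} + v_{8} = v_{2}  ⇒ sig = (3; 1)
  • {4,6,7}:  v_{4} + v_{6} + v_{7} = v_{0}  ⇒ sig = (3; 1)

Signatures (|P|; sorted positive RHS coefficients), sorted:
[(2; —), (2; 1), (2; 1), (2; 1), (2; 1), (2; 1), (2; 1), (2; 1,1), (2; 1,1), (2; 1,1), (2; 1,1,1), (2; 1,2), (2; 1,2), (2; 2), (2; 2,2), (3; —), (3; 1), (3; 1), (3; 1), (3; 1)]
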